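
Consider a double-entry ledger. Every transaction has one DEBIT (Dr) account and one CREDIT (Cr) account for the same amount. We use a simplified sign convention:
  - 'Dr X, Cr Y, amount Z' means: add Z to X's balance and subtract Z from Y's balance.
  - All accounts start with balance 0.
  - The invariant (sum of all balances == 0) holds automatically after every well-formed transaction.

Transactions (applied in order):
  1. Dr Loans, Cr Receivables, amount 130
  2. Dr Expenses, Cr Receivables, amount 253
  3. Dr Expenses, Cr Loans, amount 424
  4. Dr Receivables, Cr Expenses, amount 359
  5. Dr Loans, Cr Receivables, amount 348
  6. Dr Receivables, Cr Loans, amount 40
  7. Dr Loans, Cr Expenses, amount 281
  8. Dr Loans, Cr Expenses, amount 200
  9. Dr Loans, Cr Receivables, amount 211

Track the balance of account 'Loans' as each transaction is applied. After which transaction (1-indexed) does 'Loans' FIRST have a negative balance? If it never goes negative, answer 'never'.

After txn 1: Loans=130
After txn 2: Loans=130
After txn 3: Loans=-294

Answer: 3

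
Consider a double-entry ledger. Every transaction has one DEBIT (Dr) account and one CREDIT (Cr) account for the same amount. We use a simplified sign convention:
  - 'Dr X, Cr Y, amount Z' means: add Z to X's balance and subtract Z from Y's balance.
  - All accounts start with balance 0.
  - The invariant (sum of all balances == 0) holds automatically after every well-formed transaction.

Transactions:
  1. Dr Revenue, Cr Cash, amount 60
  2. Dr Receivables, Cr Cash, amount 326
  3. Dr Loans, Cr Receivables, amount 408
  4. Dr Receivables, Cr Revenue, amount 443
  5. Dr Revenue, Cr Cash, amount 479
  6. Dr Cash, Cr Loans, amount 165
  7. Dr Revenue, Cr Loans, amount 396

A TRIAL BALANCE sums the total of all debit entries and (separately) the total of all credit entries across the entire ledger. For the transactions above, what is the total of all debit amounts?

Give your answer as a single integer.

Txn 1: debit+=60
Txn 2: debit+=326
Txn 3: debit+=408
Txn 4: debit+=443
Txn 5: debit+=479
Txn 6: debit+=165
Txn 7: debit+=396
Total debits = 2277

Answer: 2277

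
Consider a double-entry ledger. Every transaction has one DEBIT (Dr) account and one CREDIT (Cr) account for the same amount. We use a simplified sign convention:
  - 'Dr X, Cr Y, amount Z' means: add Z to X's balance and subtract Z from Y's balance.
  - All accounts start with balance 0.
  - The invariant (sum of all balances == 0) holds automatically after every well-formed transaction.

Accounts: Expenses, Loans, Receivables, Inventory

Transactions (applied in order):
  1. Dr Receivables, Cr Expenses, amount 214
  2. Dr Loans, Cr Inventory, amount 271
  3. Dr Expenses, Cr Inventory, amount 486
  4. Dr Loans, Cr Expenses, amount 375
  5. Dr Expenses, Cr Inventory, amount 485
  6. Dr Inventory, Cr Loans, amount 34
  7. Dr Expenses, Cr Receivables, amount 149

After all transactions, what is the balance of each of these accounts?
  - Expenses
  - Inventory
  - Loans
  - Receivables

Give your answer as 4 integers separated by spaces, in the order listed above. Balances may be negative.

After txn 1 (Dr Receivables, Cr Expenses, amount 214): Expenses=-214 Receivables=214
After txn 2 (Dr Loans, Cr Inventory, amount 271): Expenses=-214 Inventory=-271 Loans=271 Receivables=214
After txn 3 (Dr Expenses, Cr Inventory, amount 486): Expenses=272 Inventory=-757 Loans=271 Receivables=214
After txn 4 (Dr Loans, Cr Expenses, amount 375): Expenses=-103 Inventory=-757 Loans=646 Receivables=214
After txn 5 (Dr Expenses, Cr Inventory, amount 485): Expenses=382 Inventory=-1242 Loans=646 Receivables=214
After txn 6 (Dr Inventory, Cr Loans, amount 34): Expenses=382 Inventory=-1208 Loans=612 Receivables=214
After txn 7 (Dr Expenses, Cr Receivables, amount 149): Expenses=531 Inventory=-1208 Loans=612 Receivables=65

Answer: 531 -1208 612 65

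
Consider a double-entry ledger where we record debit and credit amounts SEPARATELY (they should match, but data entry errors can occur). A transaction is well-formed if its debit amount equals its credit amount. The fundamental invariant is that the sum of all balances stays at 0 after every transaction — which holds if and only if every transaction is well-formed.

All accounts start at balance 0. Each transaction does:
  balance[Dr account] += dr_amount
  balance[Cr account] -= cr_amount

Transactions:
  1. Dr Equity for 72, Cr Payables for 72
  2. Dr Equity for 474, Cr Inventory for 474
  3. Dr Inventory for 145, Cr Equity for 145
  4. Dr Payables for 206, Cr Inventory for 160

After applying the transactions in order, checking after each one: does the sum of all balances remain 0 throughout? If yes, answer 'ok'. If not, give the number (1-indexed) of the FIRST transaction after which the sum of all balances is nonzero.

Answer: 4

Derivation:
After txn 1: dr=72 cr=72 sum_balances=0
After txn 2: dr=474 cr=474 sum_balances=0
After txn 3: dr=145 cr=145 sum_balances=0
After txn 4: dr=206 cr=160 sum_balances=46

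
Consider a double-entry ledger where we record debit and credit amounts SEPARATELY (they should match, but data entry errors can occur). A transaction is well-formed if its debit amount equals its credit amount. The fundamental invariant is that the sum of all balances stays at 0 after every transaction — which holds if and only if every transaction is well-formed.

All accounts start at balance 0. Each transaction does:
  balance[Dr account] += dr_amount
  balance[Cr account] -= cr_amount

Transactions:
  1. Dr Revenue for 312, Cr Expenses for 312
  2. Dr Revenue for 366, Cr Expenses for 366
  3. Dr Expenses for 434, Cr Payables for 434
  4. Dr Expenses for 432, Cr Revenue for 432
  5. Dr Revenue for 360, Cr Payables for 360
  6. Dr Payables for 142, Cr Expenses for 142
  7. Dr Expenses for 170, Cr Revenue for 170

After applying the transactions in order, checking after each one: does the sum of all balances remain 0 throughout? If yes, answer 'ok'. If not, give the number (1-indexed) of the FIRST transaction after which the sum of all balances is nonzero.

Answer: ok

Derivation:
After txn 1: dr=312 cr=312 sum_balances=0
After txn 2: dr=366 cr=366 sum_balances=0
After txn 3: dr=434 cr=434 sum_balances=0
After txn 4: dr=432 cr=432 sum_balances=0
After txn 5: dr=360 cr=360 sum_balances=0
After txn 6: dr=142 cr=142 sum_balances=0
After txn 7: dr=170 cr=170 sum_balances=0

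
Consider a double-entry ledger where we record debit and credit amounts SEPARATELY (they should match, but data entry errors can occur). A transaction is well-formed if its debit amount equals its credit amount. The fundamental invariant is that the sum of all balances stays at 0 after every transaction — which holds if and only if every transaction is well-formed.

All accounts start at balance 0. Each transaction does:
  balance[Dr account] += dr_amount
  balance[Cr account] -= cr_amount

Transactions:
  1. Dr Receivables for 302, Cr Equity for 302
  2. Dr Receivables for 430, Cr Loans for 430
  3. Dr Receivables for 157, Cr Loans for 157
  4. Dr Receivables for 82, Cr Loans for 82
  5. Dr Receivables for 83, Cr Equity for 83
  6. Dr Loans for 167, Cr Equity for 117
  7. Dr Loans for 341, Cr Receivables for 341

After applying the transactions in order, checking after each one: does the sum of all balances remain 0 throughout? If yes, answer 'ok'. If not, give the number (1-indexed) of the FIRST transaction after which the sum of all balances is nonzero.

Answer: 6

Derivation:
After txn 1: dr=302 cr=302 sum_balances=0
After txn 2: dr=430 cr=430 sum_balances=0
After txn 3: dr=157 cr=157 sum_balances=0
After txn 4: dr=82 cr=82 sum_balances=0
After txn 5: dr=83 cr=83 sum_balances=0
After txn 6: dr=167 cr=117 sum_balances=50
After txn 7: dr=341 cr=341 sum_balances=50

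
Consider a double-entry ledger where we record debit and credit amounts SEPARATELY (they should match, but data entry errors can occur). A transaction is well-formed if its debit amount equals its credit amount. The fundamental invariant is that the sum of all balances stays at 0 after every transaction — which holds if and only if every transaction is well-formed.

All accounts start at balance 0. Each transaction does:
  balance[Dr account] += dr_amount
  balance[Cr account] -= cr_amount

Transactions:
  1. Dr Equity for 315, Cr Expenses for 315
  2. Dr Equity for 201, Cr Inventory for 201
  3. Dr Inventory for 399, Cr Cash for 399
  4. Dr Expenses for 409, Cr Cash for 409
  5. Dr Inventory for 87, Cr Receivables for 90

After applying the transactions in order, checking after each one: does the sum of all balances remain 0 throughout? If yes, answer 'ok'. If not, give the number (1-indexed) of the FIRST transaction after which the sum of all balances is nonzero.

Answer: 5

Derivation:
After txn 1: dr=315 cr=315 sum_balances=0
After txn 2: dr=201 cr=201 sum_balances=0
After txn 3: dr=399 cr=399 sum_balances=0
After txn 4: dr=409 cr=409 sum_balances=0
After txn 5: dr=87 cr=90 sum_balances=-3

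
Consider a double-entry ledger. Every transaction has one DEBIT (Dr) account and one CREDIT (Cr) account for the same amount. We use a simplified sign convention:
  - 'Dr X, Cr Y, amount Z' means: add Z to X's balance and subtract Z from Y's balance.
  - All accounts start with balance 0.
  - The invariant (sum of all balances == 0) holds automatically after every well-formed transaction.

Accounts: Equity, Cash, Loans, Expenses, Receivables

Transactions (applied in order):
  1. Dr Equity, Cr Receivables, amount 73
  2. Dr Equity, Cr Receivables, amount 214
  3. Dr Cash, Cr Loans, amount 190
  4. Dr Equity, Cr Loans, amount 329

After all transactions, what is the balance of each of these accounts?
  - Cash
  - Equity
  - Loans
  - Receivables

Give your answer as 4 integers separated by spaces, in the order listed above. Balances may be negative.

After txn 1 (Dr Equity, Cr Receivables, amount 73): Equity=73 Receivables=-73
After txn 2 (Dr Equity, Cr Receivables, amount 214): Equity=287 Receivables=-287
After txn 3 (Dr Cash, Cr Loans, amount 190): Cash=190 Equity=287 Loans=-190 Receivables=-287
After txn 4 (Dr Equity, Cr Loans, amount 329): Cash=190 Equity=616 Loans=-519 Receivables=-287

Answer: 190 616 -519 -287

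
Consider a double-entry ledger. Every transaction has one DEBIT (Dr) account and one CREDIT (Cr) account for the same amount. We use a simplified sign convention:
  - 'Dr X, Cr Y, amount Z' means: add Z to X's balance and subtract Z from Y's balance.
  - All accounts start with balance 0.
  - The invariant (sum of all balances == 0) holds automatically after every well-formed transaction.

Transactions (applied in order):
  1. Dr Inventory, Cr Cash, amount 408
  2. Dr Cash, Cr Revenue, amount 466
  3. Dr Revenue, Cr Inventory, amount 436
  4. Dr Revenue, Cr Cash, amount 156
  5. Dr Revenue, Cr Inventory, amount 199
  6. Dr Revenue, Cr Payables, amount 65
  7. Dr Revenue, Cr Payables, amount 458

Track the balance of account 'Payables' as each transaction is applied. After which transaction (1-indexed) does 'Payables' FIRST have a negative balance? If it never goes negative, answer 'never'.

Answer: 6

Derivation:
After txn 1: Payables=0
After txn 2: Payables=0
After txn 3: Payables=0
After txn 4: Payables=0
After txn 5: Payables=0
After txn 6: Payables=-65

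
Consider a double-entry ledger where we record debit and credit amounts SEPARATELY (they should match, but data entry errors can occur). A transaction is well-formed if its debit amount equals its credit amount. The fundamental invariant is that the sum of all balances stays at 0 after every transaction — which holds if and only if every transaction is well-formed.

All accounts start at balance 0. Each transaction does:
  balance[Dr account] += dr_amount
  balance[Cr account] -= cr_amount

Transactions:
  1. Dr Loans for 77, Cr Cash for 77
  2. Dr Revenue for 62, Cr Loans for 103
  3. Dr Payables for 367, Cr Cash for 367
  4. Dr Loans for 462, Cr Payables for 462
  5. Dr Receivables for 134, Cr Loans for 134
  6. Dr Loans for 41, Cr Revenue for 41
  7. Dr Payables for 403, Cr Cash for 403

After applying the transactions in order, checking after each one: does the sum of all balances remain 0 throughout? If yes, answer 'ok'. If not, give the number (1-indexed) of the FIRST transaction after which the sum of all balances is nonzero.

After txn 1: dr=77 cr=77 sum_balances=0
After txn 2: dr=62 cr=103 sum_balances=-41
After txn 3: dr=367 cr=367 sum_balances=-41
After txn 4: dr=462 cr=462 sum_balances=-41
After txn 5: dr=134 cr=134 sum_balances=-41
After txn 6: dr=41 cr=41 sum_balances=-41
After txn 7: dr=403 cr=403 sum_balances=-41

Answer: 2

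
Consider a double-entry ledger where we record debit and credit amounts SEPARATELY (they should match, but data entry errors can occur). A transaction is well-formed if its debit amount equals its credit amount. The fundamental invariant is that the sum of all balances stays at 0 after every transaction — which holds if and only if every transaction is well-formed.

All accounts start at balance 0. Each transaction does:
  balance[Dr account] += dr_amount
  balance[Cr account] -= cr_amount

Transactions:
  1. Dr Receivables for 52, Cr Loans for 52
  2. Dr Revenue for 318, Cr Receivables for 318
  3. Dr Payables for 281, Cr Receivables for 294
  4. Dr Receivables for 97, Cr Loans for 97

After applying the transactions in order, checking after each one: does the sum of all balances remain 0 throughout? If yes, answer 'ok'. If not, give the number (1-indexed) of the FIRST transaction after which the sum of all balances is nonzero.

Answer: 3

Derivation:
After txn 1: dr=52 cr=52 sum_balances=0
After txn 2: dr=318 cr=318 sum_balances=0
After txn 3: dr=281 cr=294 sum_balances=-13
After txn 4: dr=97 cr=97 sum_balances=-13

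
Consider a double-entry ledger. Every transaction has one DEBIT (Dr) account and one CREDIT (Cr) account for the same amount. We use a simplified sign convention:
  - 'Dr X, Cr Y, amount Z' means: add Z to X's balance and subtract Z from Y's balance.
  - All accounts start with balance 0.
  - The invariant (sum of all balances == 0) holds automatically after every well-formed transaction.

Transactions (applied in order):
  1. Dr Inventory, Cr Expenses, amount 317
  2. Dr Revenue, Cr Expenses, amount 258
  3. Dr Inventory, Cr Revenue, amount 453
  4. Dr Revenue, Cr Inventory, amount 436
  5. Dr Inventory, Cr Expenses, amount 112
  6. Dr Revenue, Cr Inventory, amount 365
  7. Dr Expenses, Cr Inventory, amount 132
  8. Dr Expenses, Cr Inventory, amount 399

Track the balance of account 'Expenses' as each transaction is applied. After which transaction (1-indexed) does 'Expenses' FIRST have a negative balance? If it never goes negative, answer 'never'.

After txn 1: Expenses=-317

Answer: 1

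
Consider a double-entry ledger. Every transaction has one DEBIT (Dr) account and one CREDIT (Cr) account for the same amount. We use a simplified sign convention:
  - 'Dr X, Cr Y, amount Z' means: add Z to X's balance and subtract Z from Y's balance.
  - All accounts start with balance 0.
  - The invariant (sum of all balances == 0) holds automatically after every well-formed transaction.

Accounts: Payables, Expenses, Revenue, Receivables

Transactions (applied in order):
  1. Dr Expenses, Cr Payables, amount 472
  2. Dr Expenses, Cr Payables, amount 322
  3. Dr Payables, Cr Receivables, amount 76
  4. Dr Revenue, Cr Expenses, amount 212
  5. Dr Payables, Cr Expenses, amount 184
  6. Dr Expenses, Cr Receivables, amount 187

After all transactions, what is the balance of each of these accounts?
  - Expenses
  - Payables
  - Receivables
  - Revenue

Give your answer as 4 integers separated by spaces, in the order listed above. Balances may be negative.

Answer: 585 -534 -263 212

Derivation:
After txn 1 (Dr Expenses, Cr Payables, amount 472): Expenses=472 Payables=-472
After txn 2 (Dr Expenses, Cr Payables, amount 322): Expenses=794 Payables=-794
After txn 3 (Dr Payables, Cr Receivables, amount 76): Expenses=794 Payables=-718 Receivables=-76
After txn 4 (Dr Revenue, Cr Expenses, amount 212): Expenses=582 Payables=-718 Receivables=-76 Revenue=212
After txn 5 (Dr Payables, Cr Expenses, amount 184): Expenses=398 Payables=-534 Receivables=-76 Revenue=212
After txn 6 (Dr Expenses, Cr Receivables, amount 187): Expenses=585 Payables=-534 Receivables=-263 Revenue=212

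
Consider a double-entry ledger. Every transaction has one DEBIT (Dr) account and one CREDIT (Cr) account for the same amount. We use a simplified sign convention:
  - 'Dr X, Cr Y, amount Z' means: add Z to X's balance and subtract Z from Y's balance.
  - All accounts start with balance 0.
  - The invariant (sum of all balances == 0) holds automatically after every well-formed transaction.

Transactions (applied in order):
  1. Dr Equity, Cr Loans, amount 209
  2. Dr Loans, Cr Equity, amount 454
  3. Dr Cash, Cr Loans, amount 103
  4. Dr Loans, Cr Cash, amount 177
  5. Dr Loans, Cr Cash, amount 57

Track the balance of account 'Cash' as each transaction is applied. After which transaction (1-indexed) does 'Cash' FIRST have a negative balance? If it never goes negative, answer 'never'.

After txn 1: Cash=0
After txn 2: Cash=0
After txn 3: Cash=103
After txn 4: Cash=-74

Answer: 4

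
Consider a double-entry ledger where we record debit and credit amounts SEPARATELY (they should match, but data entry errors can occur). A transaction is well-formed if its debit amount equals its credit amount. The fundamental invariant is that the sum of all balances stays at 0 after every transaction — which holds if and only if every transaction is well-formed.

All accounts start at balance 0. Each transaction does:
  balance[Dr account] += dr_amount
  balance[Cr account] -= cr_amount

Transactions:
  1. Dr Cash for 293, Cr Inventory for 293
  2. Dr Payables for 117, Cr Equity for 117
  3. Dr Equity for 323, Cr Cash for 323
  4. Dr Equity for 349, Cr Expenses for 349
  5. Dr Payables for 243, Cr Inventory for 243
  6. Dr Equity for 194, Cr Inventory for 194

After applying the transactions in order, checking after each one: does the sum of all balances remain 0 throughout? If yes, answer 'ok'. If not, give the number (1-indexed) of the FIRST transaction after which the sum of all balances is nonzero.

After txn 1: dr=293 cr=293 sum_balances=0
After txn 2: dr=117 cr=117 sum_balances=0
After txn 3: dr=323 cr=323 sum_balances=0
After txn 4: dr=349 cr=349 sum_balances=0
After txn 5: dr=243 cr=243 sum_balances=0
After txn 6: dr=194 cr=194 sum_balances=0

Answer: ok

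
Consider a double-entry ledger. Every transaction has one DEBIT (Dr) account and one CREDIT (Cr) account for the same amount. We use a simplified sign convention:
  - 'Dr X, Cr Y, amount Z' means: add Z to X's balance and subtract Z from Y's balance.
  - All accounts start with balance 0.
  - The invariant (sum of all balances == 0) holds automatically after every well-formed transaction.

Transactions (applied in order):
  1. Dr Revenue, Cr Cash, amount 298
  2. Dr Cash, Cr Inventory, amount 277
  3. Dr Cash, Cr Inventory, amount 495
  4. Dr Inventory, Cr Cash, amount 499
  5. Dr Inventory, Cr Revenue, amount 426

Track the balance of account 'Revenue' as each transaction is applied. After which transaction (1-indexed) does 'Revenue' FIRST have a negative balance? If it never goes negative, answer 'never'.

After txn 1: Revenue=298
After txn 2: Revenue=298
After txn 3: Revenue=298
After txn 4: Revenue=298
After txn 5: Revenue=-128

Answer: 5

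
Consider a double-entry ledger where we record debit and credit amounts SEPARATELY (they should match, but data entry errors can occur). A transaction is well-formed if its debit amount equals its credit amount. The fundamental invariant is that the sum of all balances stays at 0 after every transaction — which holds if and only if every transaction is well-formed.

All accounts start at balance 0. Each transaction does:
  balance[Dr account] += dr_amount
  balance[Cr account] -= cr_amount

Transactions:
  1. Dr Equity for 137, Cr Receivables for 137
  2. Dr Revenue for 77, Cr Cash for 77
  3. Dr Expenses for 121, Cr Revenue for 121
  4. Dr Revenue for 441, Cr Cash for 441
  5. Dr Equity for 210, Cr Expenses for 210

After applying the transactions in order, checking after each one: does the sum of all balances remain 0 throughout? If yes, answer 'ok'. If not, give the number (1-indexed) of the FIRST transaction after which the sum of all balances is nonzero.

Answer: ok

Derivation:
After txn 1: dr=137 cr=137 sum_balances=0
After txn 2: dr=77 cr=77 sum_balances=0
After txn 3: dr=121 cr=121 sum_balances=0
After txn 4: dr=441 cr=441 sum_balances=0
After txn 5: dr=210 cr=210 sum_balances=0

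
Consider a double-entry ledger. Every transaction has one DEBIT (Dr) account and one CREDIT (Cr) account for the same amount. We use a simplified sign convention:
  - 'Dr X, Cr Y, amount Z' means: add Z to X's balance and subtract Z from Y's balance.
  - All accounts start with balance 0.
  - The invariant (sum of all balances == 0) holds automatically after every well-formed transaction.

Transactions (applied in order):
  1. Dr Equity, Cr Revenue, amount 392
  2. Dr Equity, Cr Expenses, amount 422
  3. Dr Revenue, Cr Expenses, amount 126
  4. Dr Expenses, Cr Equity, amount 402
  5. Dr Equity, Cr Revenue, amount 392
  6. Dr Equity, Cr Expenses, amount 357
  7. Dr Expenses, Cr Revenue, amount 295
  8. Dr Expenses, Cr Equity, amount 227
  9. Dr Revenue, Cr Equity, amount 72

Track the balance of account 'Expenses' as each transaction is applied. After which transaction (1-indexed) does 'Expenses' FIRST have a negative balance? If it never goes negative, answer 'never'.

After txn 1: Expenses=0
After txn 2: Expenses=-422

Answer: 2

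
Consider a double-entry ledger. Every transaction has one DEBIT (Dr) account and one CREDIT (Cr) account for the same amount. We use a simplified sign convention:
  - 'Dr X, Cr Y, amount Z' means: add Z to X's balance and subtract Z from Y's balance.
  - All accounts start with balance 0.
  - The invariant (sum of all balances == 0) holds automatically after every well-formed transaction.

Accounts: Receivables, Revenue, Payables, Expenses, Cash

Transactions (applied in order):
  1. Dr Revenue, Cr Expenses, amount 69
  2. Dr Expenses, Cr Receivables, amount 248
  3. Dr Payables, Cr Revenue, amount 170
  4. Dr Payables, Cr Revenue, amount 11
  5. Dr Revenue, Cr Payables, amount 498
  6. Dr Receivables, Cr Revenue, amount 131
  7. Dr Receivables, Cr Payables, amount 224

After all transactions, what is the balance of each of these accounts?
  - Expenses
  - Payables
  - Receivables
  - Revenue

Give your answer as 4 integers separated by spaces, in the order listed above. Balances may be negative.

Answer: 179 -541 107 255

Derivation:
After txn 1 (Dr Revenue, Cr Expenses, amount 69): Expenses=-69 Revenue=69
After txn 2 (Dr Expenses, Cr Receivables, amount 248): Expenses=179 Receivables=-248 Revenue=69
After txn 3 (Dr Payables, Cr Revenue, amount 170): Expenses=179 Payables=170 Receivables=-248 Revenue=-101
After txn 4 (Dr Payables, Cr Revenue, amount 11): Expenses=179 Payables=181 Receivables=-248 Revenue=-112
After txn 5 (Dr Revenue, Cr Payables, amount 498): Expenses=179 Payables=-317 Receivables=-248 Revenue=386
After txn 6 (Dr Receivables, Cr Revenue, amount 131): Expenses=179 Payables=-317 Receivables=-117 Revenue=255
After txn 7 (Dr Receivables, Cr Payables, amount 224): Expenses=179 Payables=-541 Receivables=107 Revenue=255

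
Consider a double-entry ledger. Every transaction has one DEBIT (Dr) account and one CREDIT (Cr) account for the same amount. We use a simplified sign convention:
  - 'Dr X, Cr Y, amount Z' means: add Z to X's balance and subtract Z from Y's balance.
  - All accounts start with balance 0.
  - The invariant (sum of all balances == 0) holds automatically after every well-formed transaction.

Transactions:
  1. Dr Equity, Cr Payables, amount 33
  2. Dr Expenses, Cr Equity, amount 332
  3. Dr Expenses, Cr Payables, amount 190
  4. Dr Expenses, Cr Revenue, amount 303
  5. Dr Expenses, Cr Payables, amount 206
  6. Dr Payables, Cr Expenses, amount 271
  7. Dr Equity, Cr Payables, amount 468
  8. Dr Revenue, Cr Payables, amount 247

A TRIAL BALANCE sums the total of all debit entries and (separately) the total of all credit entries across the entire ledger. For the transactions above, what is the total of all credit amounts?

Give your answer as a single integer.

Answer: 2050

Derivation:
Txn 1: credit+=33
Txn 2: credit+=332
Txn 3: credit+=190
Txn 4: credit+=303
Txn 5: credit+=206
Txn 6: credit+=271
Txn 7: credit+=468
Txn 8: credit+=247
Total credits = 2050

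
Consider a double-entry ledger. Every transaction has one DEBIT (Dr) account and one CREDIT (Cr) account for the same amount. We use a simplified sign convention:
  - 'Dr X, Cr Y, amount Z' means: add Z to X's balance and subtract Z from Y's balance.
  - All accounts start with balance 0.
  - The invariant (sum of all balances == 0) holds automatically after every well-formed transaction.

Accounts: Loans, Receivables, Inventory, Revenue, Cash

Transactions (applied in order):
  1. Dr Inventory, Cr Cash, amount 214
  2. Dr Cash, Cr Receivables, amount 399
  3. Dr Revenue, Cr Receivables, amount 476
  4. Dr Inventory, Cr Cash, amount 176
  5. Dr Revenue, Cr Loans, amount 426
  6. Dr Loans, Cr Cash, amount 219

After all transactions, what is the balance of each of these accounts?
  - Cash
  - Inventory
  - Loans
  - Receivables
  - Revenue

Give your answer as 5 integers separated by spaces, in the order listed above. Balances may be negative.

After txn 1 (Dr Inventory, Cr Cash, amount 214): Cash=-214 Inventory=214
After txn 2 (Dr Cash, Cr Receivables, amount 399): Cash=185 Inventory=214 Receivables=-399
After txn 3 (Dr Revenue, Cr Receivables, amount 476): Cash=185 Inventory=214 Receivables=-875 Revenue=476
After txn 4 (Dr Inventory, Cr Cash, amount 176): Cash=9 Inventory=390 Receivables=-875 Revenue=476
After txn 5 (Dr Revenue, Cr Loans, amount 426): Cash=9 Inventory=390 Loans=-426 Receivables=-875 Revenue=902
After txn 6 (Dr Loans, Cr Cash, amount 219): Cash=-210 Inventory=390 Loans=-207 Receivables=-875 Revenue=902

Answer: -210 390 -207 -875 902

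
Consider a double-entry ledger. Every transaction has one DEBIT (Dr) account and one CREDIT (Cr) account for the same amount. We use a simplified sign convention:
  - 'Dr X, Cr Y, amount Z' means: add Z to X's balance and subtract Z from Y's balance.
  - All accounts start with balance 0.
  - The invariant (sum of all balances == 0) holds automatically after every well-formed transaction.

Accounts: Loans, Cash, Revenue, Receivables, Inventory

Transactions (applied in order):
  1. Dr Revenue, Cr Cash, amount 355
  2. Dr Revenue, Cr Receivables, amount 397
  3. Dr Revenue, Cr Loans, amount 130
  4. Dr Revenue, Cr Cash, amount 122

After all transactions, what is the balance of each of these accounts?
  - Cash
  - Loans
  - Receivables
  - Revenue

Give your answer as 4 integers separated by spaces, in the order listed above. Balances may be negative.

Answer: -477 -130 -397 1004

Derivation:
After txn 1 (Dr Revenue, Cr Cash, amount 355): Cash=-355 Revenue=355
After txn 2 (Dr Revenue, Cr Receivables, amount 397): Cash=-355 Receivables=-397 Revenue=752
After txn 3 (Dr Revenue, Cr Loans, amount 130): Cash=-355 Loans=-130 Receivables=-397 Revenue=882
After txn 4 (Dr Revenue, Cr Cash, amount 122): Cash=-477 Loans=-130 Receivables=-397 Revenue=1004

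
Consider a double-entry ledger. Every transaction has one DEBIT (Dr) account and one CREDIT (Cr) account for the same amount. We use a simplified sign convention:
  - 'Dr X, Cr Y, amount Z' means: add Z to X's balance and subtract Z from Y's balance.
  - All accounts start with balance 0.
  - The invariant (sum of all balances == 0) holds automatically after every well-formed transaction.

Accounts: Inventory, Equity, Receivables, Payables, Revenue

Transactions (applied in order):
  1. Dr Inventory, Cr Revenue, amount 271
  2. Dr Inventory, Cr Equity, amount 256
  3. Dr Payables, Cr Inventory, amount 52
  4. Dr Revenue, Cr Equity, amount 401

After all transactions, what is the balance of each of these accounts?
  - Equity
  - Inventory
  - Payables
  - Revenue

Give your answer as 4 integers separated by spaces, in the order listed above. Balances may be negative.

After txn 1 (Dr Inventory, Cr Revenue, amount 271): Inventory=271 Revenue=-271
After txn 2 (Dr Inventory, Cr Equity, amount 256): Equity=-256 Inventory=527 Revenue=-271
After txn 3 (Dr Payables, Cr Inventory, amount 52): Equity=-256 Inventory=475 Payables=52 Revenue=-271
After txn 4 (Dr Revenue, Cr Equity, amount 401): Equity=-657 Inventory=475 Payables=52 Revenue=130

Answer: -657 475 52 130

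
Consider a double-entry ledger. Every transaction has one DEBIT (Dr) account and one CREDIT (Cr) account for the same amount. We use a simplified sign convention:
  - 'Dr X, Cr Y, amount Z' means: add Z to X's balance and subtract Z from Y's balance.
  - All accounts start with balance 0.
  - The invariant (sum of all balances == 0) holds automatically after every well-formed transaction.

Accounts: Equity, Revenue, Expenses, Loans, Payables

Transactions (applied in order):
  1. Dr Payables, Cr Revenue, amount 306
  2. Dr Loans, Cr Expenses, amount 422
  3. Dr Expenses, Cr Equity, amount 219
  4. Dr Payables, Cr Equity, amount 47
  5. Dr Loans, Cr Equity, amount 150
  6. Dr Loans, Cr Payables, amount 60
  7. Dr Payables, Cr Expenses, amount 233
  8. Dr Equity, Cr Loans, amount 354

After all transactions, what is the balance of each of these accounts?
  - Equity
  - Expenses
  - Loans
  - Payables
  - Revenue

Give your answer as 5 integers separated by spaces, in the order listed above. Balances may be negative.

Answer: -62 -436 278 526 -306

Derivation:
After txn 1 (Dr Payables, Cr Revenue, amount 306): Payables=306 Revenue=-306
After txn 2 (Dr Loans, Cr Expenses, amount 422): Expenses=-422 Loans=422 Payables=306 Revenue=-306
After txn 3 (Dr Expenses, Cr Equity, amount 219): Equity=-219 Expenses=-203 Loans=422 Payables=306 Revenue=-306
After txn 4 (Dr Payables, Cr Equity, amount 47): Equity=-266 Expenses=-203 Loans=422 Payables=353 Revenue=-306
After txn 5 (Dr Loans, Cr Equity, amount 150): Equity=-416 Expenses=-203 Loans=572 Payables=353 Revenue=-306
After txn 6 (Dr Loans, Cr Payables, amount 60): Equity=-416 Expenses=-203 Loans=632 Payables=293 Revenue=-306
After txn 7 (Dr Payables, Cr Expenses, amount 233): Equity=-416 Expenses=-436 Loans=632 Payables=526 Revenue=-306
After txn 8 (Dr Equity, Cr Loans, amount 354): Equity=-62 Expenses=-436 Loans=278 Payables=526 Revenue=-306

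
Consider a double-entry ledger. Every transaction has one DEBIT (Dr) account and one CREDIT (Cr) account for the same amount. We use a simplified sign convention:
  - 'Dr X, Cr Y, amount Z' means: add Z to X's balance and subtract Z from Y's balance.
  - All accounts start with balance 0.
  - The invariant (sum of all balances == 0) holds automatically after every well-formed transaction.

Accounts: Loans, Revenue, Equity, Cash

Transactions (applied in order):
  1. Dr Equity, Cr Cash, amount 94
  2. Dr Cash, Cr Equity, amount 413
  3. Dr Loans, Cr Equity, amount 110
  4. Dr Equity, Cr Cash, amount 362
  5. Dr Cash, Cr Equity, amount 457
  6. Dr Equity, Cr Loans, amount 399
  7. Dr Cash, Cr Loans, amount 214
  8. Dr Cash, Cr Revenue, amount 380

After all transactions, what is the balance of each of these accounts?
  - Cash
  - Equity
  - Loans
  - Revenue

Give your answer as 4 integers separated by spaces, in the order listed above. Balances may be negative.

Answer: 1008 -125 -503 -380

Derivation:
After txn 1 (Dr Equity, Cr Cash, amount 94): Cash=-94 Equity=94
After txn 2 (Dr Cash, Cr Equity, amount 413): Cash=319 Equity=-319
After txn 3 (Dr Loans, Cr Equity, amount 110): Cash=319 Equity=-429 Loans=110
After txn 4 (Dr Equity, Cr Cash, amount 362): Cash=-43 Equity=-67 Loans=110
After txn 5 (Dr Cash, Cr Equity, amount 457): Cash=414 Equity=-524 Loans=110
After txn 6 (Dr Equity, Cr Loans, amount 399): Cash=414 Equity=-125 Loans=-289
After txn 7 (Dr Cash, Cr Loans, amount 214): Cash=628 Equity=-125 Loans=-503
After txn 8 (Dr Cash, Cr Revenue, amount 380): Cash=1008 Equity=-125 Loans=-503 Revenue=-380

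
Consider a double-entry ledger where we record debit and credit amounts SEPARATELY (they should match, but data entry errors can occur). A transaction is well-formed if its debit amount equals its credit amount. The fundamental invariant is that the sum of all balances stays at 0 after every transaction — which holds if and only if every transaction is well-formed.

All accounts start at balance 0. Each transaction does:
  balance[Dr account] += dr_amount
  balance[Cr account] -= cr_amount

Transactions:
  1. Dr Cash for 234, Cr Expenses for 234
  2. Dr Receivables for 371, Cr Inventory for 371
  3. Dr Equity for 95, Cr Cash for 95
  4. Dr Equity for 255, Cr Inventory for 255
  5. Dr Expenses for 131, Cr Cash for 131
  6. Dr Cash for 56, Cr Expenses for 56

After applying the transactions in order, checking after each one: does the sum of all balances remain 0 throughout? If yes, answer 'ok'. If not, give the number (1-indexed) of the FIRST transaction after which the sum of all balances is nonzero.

Answer: ok

Derivation:
After txn 1: dr=234 cr=234 sum_balances=0
After txn 2: dr=371 cr=371 sum_balances=0
After txn 3: dr=95 cr=95 sum_balances=0
After txn 4: dr=255 cr=255 sum_balances=0
After txn 5: dr=131 cr=131 sum_balances=0
After txn 6: dr=56 cr=56 sum_balances=0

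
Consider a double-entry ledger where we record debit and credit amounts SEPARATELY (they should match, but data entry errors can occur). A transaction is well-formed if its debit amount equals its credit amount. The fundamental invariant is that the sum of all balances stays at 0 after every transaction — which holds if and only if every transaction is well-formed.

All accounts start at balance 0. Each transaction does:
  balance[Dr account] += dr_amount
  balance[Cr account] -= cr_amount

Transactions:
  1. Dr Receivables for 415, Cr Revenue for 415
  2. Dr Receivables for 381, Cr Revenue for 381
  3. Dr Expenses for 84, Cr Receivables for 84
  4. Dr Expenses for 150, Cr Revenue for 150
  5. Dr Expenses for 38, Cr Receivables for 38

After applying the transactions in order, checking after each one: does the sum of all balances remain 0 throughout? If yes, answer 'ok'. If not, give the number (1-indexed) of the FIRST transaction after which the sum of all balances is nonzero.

After txn 1: dr=415 cr=415 sum_balances=0
After txn 2: dr=381 cr=381 sum_balances=0
After txn 3: dr=84 cr=84 sum_balances=0
After txn 4: dr=150 cr=150 sum_balances=0
After txn 5: dr=38 cr=38 sum_balances=0

Answer: ok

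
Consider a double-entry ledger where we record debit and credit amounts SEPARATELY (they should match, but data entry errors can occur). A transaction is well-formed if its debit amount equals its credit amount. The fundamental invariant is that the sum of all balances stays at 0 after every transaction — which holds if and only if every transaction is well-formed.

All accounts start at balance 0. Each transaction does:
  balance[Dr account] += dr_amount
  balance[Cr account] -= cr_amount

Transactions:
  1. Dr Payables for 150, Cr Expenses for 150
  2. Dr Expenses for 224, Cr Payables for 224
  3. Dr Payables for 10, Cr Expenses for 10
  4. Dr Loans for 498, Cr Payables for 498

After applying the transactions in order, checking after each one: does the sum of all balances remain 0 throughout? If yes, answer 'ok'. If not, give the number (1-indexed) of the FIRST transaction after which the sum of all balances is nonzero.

Answer: ok

Derivation:
After txn 1: dr=150 cr=150 sum_balances=0
After txn 2: dr=224 cr=224 sum_balances=0
After txn 3: dr=10 cr=10 sum_balances=0
After txn 4: dr=498 cr=498 sum_balances=0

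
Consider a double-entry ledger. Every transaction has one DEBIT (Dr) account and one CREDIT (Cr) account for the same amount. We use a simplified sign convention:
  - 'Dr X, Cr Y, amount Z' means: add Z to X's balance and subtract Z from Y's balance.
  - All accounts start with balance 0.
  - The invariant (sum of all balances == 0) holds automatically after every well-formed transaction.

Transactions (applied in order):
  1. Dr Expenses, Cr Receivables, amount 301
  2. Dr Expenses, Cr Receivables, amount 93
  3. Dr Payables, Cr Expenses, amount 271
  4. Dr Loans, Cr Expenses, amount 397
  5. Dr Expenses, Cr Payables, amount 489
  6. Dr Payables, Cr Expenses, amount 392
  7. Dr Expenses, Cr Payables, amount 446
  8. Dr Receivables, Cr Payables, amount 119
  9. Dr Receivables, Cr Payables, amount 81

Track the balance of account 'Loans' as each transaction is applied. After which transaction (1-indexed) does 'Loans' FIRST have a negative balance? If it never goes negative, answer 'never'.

Answer: never

Derivation:
After txn 1: Loans=0
After txn 2: Loans=0
After txn 3: Loans=0
After txn 4: Loans=397
After txn 5: Loans=397
After txn 6: Loans=397
After txn 7: Loans=397
After txn 8: Loans=397
After txn 9: Loans=397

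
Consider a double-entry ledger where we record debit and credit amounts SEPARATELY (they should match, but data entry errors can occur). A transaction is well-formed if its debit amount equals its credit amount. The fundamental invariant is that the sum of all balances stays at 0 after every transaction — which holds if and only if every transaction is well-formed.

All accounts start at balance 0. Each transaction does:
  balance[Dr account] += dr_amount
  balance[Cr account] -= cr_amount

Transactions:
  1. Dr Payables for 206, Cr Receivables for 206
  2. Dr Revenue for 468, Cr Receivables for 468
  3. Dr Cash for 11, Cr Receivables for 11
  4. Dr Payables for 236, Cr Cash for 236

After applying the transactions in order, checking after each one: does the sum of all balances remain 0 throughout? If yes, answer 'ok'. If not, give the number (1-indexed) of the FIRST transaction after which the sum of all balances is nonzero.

Answer: ok

Derivation:
After txn 1: dr=206 cr=206 sum_balances=0
After txn 2: dr=468 cr=468 sum_balances=0
After txn 3: dr=11 cr=11 sum_balances=0
After txn 4: dr=236 cr=236 sum_balances=0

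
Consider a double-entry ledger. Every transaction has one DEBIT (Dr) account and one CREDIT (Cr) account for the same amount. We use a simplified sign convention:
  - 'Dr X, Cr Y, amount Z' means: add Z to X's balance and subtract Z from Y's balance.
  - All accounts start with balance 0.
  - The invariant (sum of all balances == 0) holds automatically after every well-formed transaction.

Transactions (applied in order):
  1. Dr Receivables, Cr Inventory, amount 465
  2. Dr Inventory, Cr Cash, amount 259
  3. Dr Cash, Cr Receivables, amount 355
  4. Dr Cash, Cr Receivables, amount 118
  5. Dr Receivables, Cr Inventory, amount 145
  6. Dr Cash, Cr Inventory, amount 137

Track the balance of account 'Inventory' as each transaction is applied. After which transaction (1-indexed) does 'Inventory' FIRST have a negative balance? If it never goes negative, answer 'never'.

After txn 1: Inventory=-465

Answer: 1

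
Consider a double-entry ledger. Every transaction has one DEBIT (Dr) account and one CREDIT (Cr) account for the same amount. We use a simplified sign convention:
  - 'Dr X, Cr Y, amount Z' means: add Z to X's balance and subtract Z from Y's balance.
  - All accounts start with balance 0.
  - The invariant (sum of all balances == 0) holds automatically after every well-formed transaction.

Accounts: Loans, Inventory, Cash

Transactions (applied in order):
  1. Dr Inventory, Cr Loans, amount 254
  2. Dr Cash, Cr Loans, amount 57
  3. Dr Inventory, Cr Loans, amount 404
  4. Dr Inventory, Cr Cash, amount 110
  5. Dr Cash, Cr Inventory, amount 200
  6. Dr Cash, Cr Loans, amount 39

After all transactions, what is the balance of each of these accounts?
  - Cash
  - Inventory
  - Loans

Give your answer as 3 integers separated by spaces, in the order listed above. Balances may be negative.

Answer: 186 568 -754

Derivation:
After txn 1 (Dr Inventory, Cr Loans, amount 254): Inventory=254 Loans=-254
After txn 2 (Dr Cash, Cr Loans, amount 57): Cash=57 Inventory=254 Loans=-311
After txn 3 (Dr Inventory, Cr Loans, amount 404): Cash=57 Inventory=658 Loans=-715
After txn 4 (Dr Inventory, Cr Cash, amount 110): Cash=-53 Inventory=768 Loans=-715
After txn 5 (Dr Cash, Cr Inventory, amount 200): Cash=147 Inventory=568 Loans=-715
After txn 6 (Dr Cash, Cr Loans, amount 39): Cash=186 Inventory=568 Loans=-754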